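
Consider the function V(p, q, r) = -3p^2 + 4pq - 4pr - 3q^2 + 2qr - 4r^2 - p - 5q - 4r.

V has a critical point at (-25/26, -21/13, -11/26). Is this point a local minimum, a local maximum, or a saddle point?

local maximum

The Hessian is constant: H = [[-6, 4, -4], [4, -6, 2], [-4, 2, -8]].
Leading principal minors: Δ₁ = -6, Δ₂ = 20, Δ₃ = -104.
The minors alternate sign starting negative (−, +, −), so H is negative definite: a local maximum.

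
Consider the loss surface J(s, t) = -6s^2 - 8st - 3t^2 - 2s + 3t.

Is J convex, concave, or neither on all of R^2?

J is quadratic, so its Hessian is the constant matrix H = [[-12, -8], [-8, -6]].
det(H) = 8, tr(H) = -18.
det(H) > 0 and tr(H) < 0, so H is negative definite everywhere: concave.

concave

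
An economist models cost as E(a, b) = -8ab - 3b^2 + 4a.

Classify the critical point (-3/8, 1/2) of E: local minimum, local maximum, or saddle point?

The Hessian of E is constant: H = [[0, -8], [-8, -6]].
det(H) = 0·(-6) − (-8)² = -64.
Since det(H) < 0, H is indefinite and the critical point is a saddle point.

saddle point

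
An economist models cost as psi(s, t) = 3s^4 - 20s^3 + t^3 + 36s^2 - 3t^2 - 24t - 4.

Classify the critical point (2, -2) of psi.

The mixed partial ∂²psi/∂s∂t is 0, so the Hessian at any point is diag(psi_ss, psi_tt) = diag(12(3s^2 - 10s + 6), 6(t - 1)).
At (2, -2): H = diag(-24, -18).
Both eigenvalues are negative, so H is negative definite: a local maximum.

local maximum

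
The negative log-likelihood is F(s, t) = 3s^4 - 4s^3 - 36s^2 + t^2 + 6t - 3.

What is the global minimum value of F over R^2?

F(s,t) separates as P(s) + Q(t) − 3, so its minimum is min P + min Q − 3.
P'(s) = 12s(s - 3)(s + 2) vanishes at s ∈ {-2, 0, 3}; Q'(t) = 2(t + 3) vanishes at t ∈ {-3}.
Local minima of P (where P''>0): P(-2)=-64, P(3)=-189. Local minima of Q: Q(-3)=-9.
So the global minimum of F is P(3) + Q(-3) − 3 = -189 − 9 − 3 = -201, attained at (3, -3).

-201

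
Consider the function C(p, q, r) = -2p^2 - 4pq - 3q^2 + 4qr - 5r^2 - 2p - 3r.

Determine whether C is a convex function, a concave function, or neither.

C is quadratic, so its Hessian is the constant matrix H = [[-4, -4, 0], [-4, -6, 4], [0, 4, -10]].
Leading principal minors: -4, 8, -16.
Signs alternate −, +, − ⇒ H ≺ 0 ⇒ concave.

concave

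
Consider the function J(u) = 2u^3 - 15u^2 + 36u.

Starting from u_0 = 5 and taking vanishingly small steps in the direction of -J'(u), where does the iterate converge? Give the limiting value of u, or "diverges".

J'(u) = 6(u - 3)(u - 2), so J'(5) = 36.
Gradient descent moves in the -J' direction, i.e. u is decreasing.
The nearest critical point in that direction is u = 3, where J'' = 6 > 0 (a local minimum). The iterate converges there.

3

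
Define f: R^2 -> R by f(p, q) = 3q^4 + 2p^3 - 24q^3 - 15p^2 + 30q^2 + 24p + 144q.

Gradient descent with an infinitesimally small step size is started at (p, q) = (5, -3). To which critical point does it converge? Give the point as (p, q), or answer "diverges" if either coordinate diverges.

(4, -1)

f is separable, so gradient descent decouples: p follows -∂f/∂p, q follows -∂f/∂q.
∂f/∂p = 6(p - 4)(p - 1); at p=5 this is 24, so p decreases.
∂f/∂q = 12(q - 4)(q - 3)(q + 1); at q=-3 this is -1008, so q increases.
p converges to its nearest critical value 4 (a local min of the p-part); q converges to -1. The iterate converges to (4, -1).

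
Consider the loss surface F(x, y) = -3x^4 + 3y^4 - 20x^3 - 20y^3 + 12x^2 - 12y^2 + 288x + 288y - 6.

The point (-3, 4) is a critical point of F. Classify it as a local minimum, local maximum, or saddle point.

The mixed partial ∂²F/∂x∂y is 0, so the Hessian at any point is diag(F_xx, F_yy) = diag(12(-3x^2 - 10x + 2), 12(3y^2 - 10y - 2)).
At (-3, 4): H = diag(60, 72).
Both eigenvalues are positive, so H is positive definite: a local minimum.

local minimum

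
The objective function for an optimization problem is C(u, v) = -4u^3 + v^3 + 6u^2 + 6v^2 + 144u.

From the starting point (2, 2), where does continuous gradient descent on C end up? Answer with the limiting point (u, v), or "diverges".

(-3, 0)

C is separable, so gradient descent decouples: u follows -∂C/∂u, v follows -∂C/∂v.
∂C/∂u = -12(u - 4)(u + 3); at u=2 this is 120, so u decreases.
∂C/∂v = 3v(v + 4); at v=2 this is 36, so v decreases.
u converges to its nearest critical value -3 (a local min of the u-part); v converges to 0. The iterate converges to (-3, 0).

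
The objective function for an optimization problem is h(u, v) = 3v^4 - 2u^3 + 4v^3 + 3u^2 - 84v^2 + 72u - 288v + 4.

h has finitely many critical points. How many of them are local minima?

h separates as a function of u plus a function of v, so ∇h=0 decouples.
∂h/∂u = -6(u - 4)(u + 3) = 0 at u ∈ {-3, 4}; ∂h/∂v = 12(v - 4)(v + 2)(v + 3) = 0 at v ∈ {-3, -2, 4}.
The Hessian is diagonal: diag(h_uu, h_vv). Second derivatives: h_uu(-3)=42, h_uu(4)=-42; h_vv(-3)=84, h_vv(-2)=-72, h_vv(4)=504.
Local minima occur where both diagonal entries positive: (-3, -3), (-3, 4). Count: 2.

2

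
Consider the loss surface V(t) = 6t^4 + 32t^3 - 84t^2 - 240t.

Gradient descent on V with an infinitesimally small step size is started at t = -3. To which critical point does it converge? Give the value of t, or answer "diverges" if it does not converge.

-5

V'(t) = 24(t - 2)(t + 1)(t + 5), so V'(-3) = 480.
Gradient descent moves in the -V' direction, i.e. t is decreasing.
The nearest critical point in that direction is t = -5, where V'' = 672 > 0 (a local minimum). The iterate converges there.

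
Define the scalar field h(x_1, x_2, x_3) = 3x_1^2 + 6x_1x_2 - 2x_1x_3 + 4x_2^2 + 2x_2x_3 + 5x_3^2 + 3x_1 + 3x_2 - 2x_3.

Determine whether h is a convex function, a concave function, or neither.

h is quadratic, so its Hessian is the constant matrix H = [[6, 6, -2], [6, 8, 2], [-2, 2, 10]].
Leading principal minors: 6, 12, 16.
All positive ⇒ H ≻ 0 ⇒ convex.

convex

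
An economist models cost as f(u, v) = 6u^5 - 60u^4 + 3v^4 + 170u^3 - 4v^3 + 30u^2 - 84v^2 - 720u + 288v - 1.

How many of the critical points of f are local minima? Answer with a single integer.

f separates as a function of u plus a function of v, so ∇f=0 decouples.
∂f/∂u = 30(u - 4)(u - 3)(u - 2)(u + 1) = 0 at u ∈ {-1, 2, 3, 4}; ∂f/∂v = 12(v - 3)(v - 2)(v + 4) = 0 at v ∈ {-4, 2, 3}.
The Hessian is diagonal: diag(f_uu, f_vv). Second derivatives: f_uu(-1)=-1800, f_uu(2)=180, f_uu(3)=-120, f_uu(4)=300; f_vv(-4)=504, f_vv(2)=-72, f_vv(3)=84.
Local minima occur where both diagonal entries positive: (2, -4), (2, 3), (4, -4), (4, 3). Count: 4.

4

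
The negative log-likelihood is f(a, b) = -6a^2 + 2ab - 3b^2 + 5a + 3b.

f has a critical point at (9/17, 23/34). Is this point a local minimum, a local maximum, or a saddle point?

local maximum

The Hessian of f is constant: H = [[-12, 2], [2, -6]].
det(H) = (-12)·(-6) − 2² = 68.
det(H) > 0 and tr(H) = -18 < 0, so H is negative definite and the point is a local maximum.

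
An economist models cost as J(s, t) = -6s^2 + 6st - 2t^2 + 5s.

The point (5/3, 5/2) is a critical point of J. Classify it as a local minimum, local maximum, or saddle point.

local maximum

The Hessian of J is constant: H = [[-12, 6], [6, -4]].
det(H) = (-12)·(-4) − 6² = 12.
det(H) > 0 and tr(H) = -16 < 0, so H is negative definite and the point is a local maximum.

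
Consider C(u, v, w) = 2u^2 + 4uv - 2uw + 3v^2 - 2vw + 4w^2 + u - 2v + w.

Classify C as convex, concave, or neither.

C is quadratic, so its Hessian is the constant matrix H = [[4, 4, -2], [4, 6, -2], [-2, -2, 8]].
Leading principal minors: 4, 8, 56.
All positive ⇒ H ≻ 0 ⇒ convex.

convex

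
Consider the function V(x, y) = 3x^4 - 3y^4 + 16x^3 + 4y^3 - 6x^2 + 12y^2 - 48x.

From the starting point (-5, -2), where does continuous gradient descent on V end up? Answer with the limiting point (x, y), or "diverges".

V is separable, so gradient descent decouples: x follows -∂V/∂x, y follows -∂V/∂y.
∂V/∂x = 12(x - 1)(x + 1)(x + 4); at x=-5 this is -288, so x increases.
∂V/∂y = -12y(y - 2)(y + 1); at y=-2 this is 96, so y decreases.
The y-coordinate has no critical point in that direction and runs off to infinity.

diverges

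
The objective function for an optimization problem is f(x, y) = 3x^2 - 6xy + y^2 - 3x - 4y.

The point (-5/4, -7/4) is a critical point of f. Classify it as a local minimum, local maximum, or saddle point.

saddle point

The Hessian of f is constant: H = [[6, -6], [-6, 2]].
det(H) = 6·2 − (-6)² = -24.
Since det(H) < 0, H is indefinite and the critical point is a saddle point.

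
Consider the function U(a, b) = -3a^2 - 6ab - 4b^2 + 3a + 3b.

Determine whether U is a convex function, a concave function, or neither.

concave

U is quadratic, so its Hessian is the constant matrix H = [[-6, -6], [-6, -8]].
det(H) = 12, tr(H) = -14.
det(H) > 0 and tr(H) < 0, so H is negative definite everywhere: concave.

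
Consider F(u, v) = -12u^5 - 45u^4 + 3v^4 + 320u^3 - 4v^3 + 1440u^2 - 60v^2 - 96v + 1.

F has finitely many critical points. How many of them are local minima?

4

F separates as a function of u plus a function of v, so ∇F=0 decouples.
∂F/∂u = -60u(u - 4)(u + 3)(u + 4) = 0 at u ∈ {-4, -3, 0, 4}; ∂F/∂v = 12(v - 4)(v + 1)(v + 2) = 0 at v ∈ {-2, -1, 4}.
The Hessian is diagonal: diag(F_uu, F_vv). Second derivatives: F_uu(-4)=1920, F_uu(-3)=-1260, F_uu(0)=2880, F_uu(4)=-13440; F_vv(-2)=72, F_vv(-1)=-60, F_vv(4)=360.
Local minima occur where both diagonal entries positive: (-4, -2), (-4, 4), (0, -2), (0, 4). Count: 4.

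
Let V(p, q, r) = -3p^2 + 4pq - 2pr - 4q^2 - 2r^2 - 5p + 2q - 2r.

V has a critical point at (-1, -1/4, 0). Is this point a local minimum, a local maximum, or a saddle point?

The Hessian is constant: H = [[-6, 4, -2], [4, -8, 0], [-2, 0, -4]].
Leading principal minors: Δ₁ = -6, Δ₂ = 32, Δ₃ = -96.
The minors alternate sign starting negative (−, +, −), so H is negative definite: a local maximum.

local maximum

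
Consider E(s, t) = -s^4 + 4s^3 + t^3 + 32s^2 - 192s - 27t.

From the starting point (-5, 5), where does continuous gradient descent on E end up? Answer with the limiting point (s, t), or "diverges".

E is separable, so gradient descent decouples: s follows -∂E/∂s, t follows -∂E/∂t.
∂E/∂s = -4(s - 4)(s - 3)(s + 4); at s=-5 this is 288, so s decreases.
∂E/∂t = 3(t - 3)(t + 3); at t=5 this is 48, so t decreases.
The s-coordinate has no critical point in that direction and runs off to infinity.

diverges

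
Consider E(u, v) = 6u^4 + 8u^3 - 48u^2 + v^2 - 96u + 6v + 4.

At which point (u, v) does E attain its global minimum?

(2, -3)

E(u,v) separates as P(u) + Q(v) + 4, so its minimum is min P + min Q + 4.
P'(u) = 24(u - 2)(u + 1)(u + 2) vanishes at u ∈ {-2, -1, 2}; Q'(v) = 2v + 6 vanishes at v ∈ {-3}.
Local minima of P (where P''>0): P(-2)=32, P(2)=-224. Local minima of Q: Q(-3)=-9.
So the global minimum of E is P(2) + Q(-3) + 4 = -224 − 9 + 4 = -229, attained at (2, -3).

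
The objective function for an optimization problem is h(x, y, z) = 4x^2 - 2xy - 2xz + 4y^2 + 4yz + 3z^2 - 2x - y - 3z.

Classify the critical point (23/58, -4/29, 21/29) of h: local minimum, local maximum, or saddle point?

The Hessian is constant: H = [[8, -2, -2], [-2, 8, 4], [-2, 4, 6]].
Leading principal minors: Δ₁ = 8, Δ₂ = 60, Δ₃ = 232.
All leading minors are positive, so H is positive definite: a local minimum.

local minimum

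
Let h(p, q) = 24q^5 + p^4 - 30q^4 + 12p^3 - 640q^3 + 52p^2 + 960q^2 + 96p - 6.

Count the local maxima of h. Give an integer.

h separates as a function of p plus a function of q, so ∇h=0 decouples.
∂h/∂p = 4(p + 2)(p + 3)(p + 4) = 0 at p ∈ {-4, -3, -2}; ∂h/∂q = 120q(q - 4)(q - 1)(q + 4) = 0 at q ∈ {-4, 0, 1, 4}.
The Hessian is diagonal: diag(h_pp, h_qq). Second derivatives: h_pp(-4)=8, h_pp(-3)=-4, h_pp(-2)=8; h_qq(-4)=-19200, h_qq(0)=1920, h_qq(1)=-1800, h_qq(4)=11520.
Local maxima occur where both diagonal entries negative: (-3, -4), (-3, 1). Count: 2.

2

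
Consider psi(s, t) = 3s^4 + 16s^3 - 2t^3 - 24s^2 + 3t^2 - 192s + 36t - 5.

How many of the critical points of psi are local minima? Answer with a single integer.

psi separates as a function of s plus a function of t, so ∇psi=0 decouples.
∂psi/∂s = 12(s - 2)(s + 2)(s + 4) = 0 at s ∈ {-4, -2, 2}; ∂psi/∂t = -6(t - 3)(t + 2) = 0 at t ∈ {-2, 3}.
The Hessian is diagonal: diag(psi_ss, psi_tt). Second derivatives: psi_ss(-4)=144, psi_ss(-2)=-96, psi_ss(2)=288; psi_tt(-2)=30, psi_tt(3)=-30.
Local minima occur where both diagonal entries positive: (-4, -2), (2, -2). Count: 2.

2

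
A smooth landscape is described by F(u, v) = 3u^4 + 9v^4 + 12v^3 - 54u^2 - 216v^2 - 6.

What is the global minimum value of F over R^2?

F(u,v) separates as P(u) + Q(v) − 6, so its minimum is min P + min Q − 6.
P'(u) = 12u(u - 3)(u + 3) vanishes at u ∈ {-3, 0, 3}; Q'(v) = 36v(v - 3)(v + 4) vanishes at v ∈ {-4, 0, 3}.
Local minima of P (where P''>0): P(-3)=-243, P(3)=-243. Local minima of Q: Q(-4)=-1920, Q(3)=-891.
So the global minimum of F is P(-3) + Q(-4) − 6 = -243 − 1920 − 6 = -2169, attained at (-3, -4).

-2169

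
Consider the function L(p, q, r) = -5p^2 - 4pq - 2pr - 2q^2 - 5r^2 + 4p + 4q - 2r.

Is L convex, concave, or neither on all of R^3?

concave

L is quadratic, so its Hessian is the constant matrix H = [[-10, -4, -2], [-4, -4, 0], [-2, 0, -10]].
Leading principal minors: -10, 24, -224.
Signs alternate −, +, − ⇒ H ≺ 0 ⇒ concave.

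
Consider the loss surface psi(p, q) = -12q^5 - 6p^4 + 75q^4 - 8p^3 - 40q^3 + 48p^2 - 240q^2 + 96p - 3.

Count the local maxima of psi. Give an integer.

4

psi separates as a function of p plus a function of q, so ∇psi=0 decouples.
∂psi/∂p = -24(p - 2)(p + 1)(p + 2) = 0 at p ∈ {-2, -1, 2}; ∂psi/∂q = -60q(q - 4)(q - 2)(q + 1) = 0 at q ∈ {-1, 0, 2, 4}.
The Hessian is diagonal: diag(psi_pp, psi_qq). Second derivatives: psi_pp(-2)=-96, psi_pp(-1)=72, psi_pp(2)=-288; psi_qq(-1)=900, psi_qq(0)=-480, psi_qq(2)=720, psi_qq(4)=-2400.
Local maxima occur where both diagonal entries negative: (-2, 0), (-2, 4), (2, 0), (2, 4). Count: 4.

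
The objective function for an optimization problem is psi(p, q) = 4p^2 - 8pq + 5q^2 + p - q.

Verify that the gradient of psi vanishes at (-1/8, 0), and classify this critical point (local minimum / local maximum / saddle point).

∇psi = (8p - 8q + 1, -8p + 10q - 1); substituting (-1/8, 0) gives ∇psi = (0, 0), so (-1/8, 0) is indeed a critical point.
The Hessian of psi is constant: H = [[8, -8], [-8, 10]].
det(H) = 8·10 − (-8)² = 16.
det(H) > 0 and tr(H) = 18 > 0, so H is positive definite and the point is a local minimum.

local minimum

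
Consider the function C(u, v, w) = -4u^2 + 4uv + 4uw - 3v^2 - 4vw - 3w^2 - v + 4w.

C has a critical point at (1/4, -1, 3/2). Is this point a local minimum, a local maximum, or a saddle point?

The Hessian is constant: H = [[-8, 4, 4], [4, -6, -4], [4, -4, -6]].
Leading principal minors: Δ₁ = -8, Δ₂ = 32, Δ₃ = -96.
The minors alternate sign starting negative (−, +, −), so H is negative definite: a local maximum.

local maximum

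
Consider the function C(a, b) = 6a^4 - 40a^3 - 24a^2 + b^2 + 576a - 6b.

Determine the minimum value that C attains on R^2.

C(a,b) separates as P(a) + Q(b), so its minimum is min P + min Q.
P'(a) = 24(a - 4)(a - 3)(a + 2) vanishes at a ∈ {-2, 3, 4}; Q'(b) = 2b - 6 vanishes at b ∈ {3}.
Local minima of P (where P''>0): P(-2)=-832, P(4)=896. Local minima of Q: Q(3)=-9.
So the global minimum of C is P(-2) + Q(3) = -832 − 9 = -841, attained at (-2, 3).

-841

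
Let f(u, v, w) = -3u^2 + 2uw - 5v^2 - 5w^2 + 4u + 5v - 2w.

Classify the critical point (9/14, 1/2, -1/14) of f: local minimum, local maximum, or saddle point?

The Hessian is constant: H = [[-6, 0, 2], [0, -10, 0], [2, 0, -10]].
Leading principal minors: Δ₁ = -6, Δ₂ = 60, Δ₃ = -560.
The minors alternate sign starting negative (−, +, −), so H is negative definite: a local maximum.

local maximum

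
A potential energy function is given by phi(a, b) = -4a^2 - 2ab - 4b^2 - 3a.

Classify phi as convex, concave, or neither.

concave

phi is quadratic, so its Hessian is the constant matrix H = [[-8, -2], [-2, -8]].
det(H) = 60, tr(H) = -16.
det(H) > 0 and tr(H) < 0, so H is negative definite everywhere: concave.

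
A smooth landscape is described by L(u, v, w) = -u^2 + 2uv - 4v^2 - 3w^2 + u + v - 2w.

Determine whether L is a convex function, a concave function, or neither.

concave

L is quadratic, so its Hessian is the constant matrix H = [[-2, 2, 0], [2, -8, 0], [0, 0, -6]].
Leading principal minors: -2, 12, -72.
Signs alternate −, +, − ⇒ H ≺ 0 ⇒ concave.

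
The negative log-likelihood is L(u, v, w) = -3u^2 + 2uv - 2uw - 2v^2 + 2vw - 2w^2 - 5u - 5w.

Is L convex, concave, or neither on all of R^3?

concave

L is quadratic, so its Hessian is the constant matrix H = [[-6, 2, -2], [2, -4, 2], [-2, 2, -4]].
Leading principal minors: -6, 20, -56.
Signs alternate −, +, − ⇒ H ≺ 0 ⇒ concave.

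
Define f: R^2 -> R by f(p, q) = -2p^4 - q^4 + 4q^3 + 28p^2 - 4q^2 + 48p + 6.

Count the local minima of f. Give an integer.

f separates as a function of p plus a function of q, so ∇f=0 decouples.
∂f/∂p = -8(p - 3)(p + 1)(p + 2) = 0 at p ∈ {-2, -1, 3}; ∂f/∂q = -4q(q - 2)(q - 1) = 0 at q ∈ {0, 1, 2}.
The Hessian is diagonal: diag(f_pp, f_qq). Second derivatives: f_pp(-2)=-40, f_pp(-1)=32, f_pp(3)=-160; f_qq(0)=-8, f_qq(1)=4, f_qq(2)=-8.
Local minima occur where both diagonal entries positive: (-1, 1). Count: 1.

1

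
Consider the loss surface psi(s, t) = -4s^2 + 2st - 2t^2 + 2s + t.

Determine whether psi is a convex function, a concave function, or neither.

concave

psi is quadratic, so its Hessian is the constant matrix H = [[-8, 2], [2, -4]].
det(H) = 28, tr(H) = -12.
det(H) > 0 and tr(H) < 0, so H is negative definite everywhere: concave.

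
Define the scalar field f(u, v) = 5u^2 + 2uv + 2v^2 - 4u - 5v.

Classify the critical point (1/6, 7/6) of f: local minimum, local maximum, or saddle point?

The Hessian of f is constant: H = [[10, 2], [2, 4]].
det(H) = 10·4 − 2² = 36.
det(H) > 0 and tr(H) = 14 > 0, so H is positive definite and the point is a local minimum.

local minimum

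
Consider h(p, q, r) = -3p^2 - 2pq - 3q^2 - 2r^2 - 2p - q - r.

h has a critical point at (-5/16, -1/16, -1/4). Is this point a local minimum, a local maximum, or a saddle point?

local maximum

The Hessian is constant: H = [[-6, -2, 0], [-2, -6, 0], [0, 0, -4]].
Leading principal minors: Δ₁ = -6, Δ₂ = 32, Δ₃ = -128.
The minors alternate sign starting negative (−, +, −), so H is negative definite: a local maximum.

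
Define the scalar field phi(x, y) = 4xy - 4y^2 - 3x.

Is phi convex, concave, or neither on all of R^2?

phi is quadratic, so its Hessian is the constant matrix H = [[0, 4], [4, -8]].
det(H) = -16, tr(H) = -8.
det(H) < 0, so H is indefinite: neither convex nor concave.

neither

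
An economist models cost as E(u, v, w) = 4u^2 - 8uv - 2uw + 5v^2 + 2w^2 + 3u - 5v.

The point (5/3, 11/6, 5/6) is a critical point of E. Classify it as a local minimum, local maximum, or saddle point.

local minimum

The Hessian is constant: H = [[8, -8, -2], [-8, 10, 0], [-2, 0, 4]].
Leading principal minors: Δ₁ = 8, Δ₂ = 16, Δ₃ = 24.
All leading minors are positive, so H is positive definite: a local minimum.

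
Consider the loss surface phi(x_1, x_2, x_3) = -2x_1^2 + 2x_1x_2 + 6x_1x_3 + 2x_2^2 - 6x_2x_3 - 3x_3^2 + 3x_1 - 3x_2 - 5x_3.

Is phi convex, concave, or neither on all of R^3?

neither

phi is quadratic, so its Hessian is the constant matrix H = [[-4, 2, 6], [2, 4, -6], [6, -6, -6]].
Leading principal minors: -4, -20, -24.
Neither pattern holds ⇒ H is indefinite ⇒ neither convex nor concave.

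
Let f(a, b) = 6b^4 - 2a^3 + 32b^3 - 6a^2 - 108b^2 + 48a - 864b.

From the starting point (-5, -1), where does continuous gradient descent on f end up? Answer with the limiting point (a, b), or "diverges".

f is separable, so gradient descent decouples: a follows -∂f/∂a, b follows -∂f/∂b.
∂f/∂a = -6(a - 2)(a + 4); at a=-5 this is -42, so a increases.
∂f/∂b = 24(b - 3)(b + 3)(b + 4); at b=-1 this is -576, so b increases.
a converges to its nearest critical value -4 (a local min of the a-part); b converges to 3. The iterate converges to (-4, 3).

(-4, 3)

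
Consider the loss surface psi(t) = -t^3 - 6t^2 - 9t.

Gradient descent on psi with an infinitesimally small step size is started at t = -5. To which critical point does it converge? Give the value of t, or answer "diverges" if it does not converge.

psi'(t) = -3(t + 1)(t + 3), so psi'(-5) = -24.
Gradient descent moves in the -psi' direction, i.e. t is increasing.
The nearest critical point in that direction is t = -3, where psi'' = 6 > 0 (a local minimum). The iterate converges there.

-3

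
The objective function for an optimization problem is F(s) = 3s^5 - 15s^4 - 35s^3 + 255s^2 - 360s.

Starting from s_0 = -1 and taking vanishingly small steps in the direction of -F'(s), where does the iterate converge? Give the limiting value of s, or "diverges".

F'(s) = 15(s - 4)(s - 2)(s - 1)(s + 3), so F'(-1) = -900.
Gradient descent moves in the -F' direction, i.e. s is increasing.
The nearest critical point in that direction is s = 1, where F'' = 180 > 0 (a local minimum). The iterate converges there.

1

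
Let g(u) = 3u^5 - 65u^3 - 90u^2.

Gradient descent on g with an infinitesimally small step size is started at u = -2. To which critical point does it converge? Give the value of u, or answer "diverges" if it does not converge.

-1

g'(u) = 15u(u - 4)(u + 1)(u + 3), so g'(-2) = -180.
Gradient descent moves in the -g' direction, i.e. u is increasing.
The nearest critical point in that direction is u = -1, where g'' = 150 > 0 (a local minimum). The iterate converges there.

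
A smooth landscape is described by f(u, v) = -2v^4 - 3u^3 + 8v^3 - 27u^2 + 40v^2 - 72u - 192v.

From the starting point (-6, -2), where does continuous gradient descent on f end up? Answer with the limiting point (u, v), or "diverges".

f is separable, so gradient descent decouples: u follows -∂f/∂u, v follows -∂f/∂v.
∂f/∂u = -9(u + 2)(u + 4); at u=-6 this is -72, so u increases.
∂f/∂v = -8(v - 4)(v - 2)(v + 3); at v=-2 this is -192, so v increases.
u converges to its nearest critical value -4 (a local min of the u-part); v converges to 2. The iterate converges to (-4, 2).

(-4, 2)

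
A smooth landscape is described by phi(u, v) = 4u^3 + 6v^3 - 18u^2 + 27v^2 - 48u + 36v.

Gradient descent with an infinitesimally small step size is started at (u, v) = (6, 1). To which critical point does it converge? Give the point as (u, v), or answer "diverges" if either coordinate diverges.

phi is separable, so gradient descent decouples: u follows -∂phi/∂u, v follows -∂phi/∂v.
∂phi/∂u = 12(u - 4)(u + 1); at u=6 this is 168, so u decreases.
∂phi/∂v = 18(v + 1)(v + 2); at v=1 this is 108, so v decreases.
u converges to its nearest critical value 4 (a local min of the u-part); v converges to -1. The iterate converges to (4, -1).

(4, -1)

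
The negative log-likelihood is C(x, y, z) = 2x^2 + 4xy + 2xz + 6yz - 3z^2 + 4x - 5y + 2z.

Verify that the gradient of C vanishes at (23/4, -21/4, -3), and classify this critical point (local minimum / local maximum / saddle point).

saddle point

∇C = (4x + 4y + 2z + 4, 4x + 6z - 5, 2x + 6y - 6z + 2); substituting (23/4, -21/4, -3) gives ∇C = (0, 0, 0), so (23/4, -21/4, -3) is indeed a critical point.
The Hessian is constant: H = [[4, 4, 2], [4, 0, 6], [2, 6, -6]].
Leading principal minors: Δ₁ = 4, Δ₂ = -16, Δ₃ = 48.
The minors fit neither the all-positive nor the alternating-sign pattern, so H is indefinite: a saddle point.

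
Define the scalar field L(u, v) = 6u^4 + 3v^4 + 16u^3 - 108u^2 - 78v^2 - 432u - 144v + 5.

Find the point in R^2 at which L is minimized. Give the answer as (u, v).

(3, 4)

L(u,v) separates as P(u) + Q(v) + 5, so its minimum is min P + min Q + 5.
P'(u) = 24(u - 3)(u + 2)(u + 3) vanishes at u ∈ {-3, -2, 3}; Q'(v) = 12(v - 4)(v + 1)(v + 3) vanishes at v ∈ {-3, -1, 4}.
Local minima of P (where P''>0): P(-3)=378, P(3)=-1350. Local minima of Q: Q(-3)=-27, Q(4)=-1056.
So the global minimum of L is P(3) + Q(4) + 5 = -1350 − 1056 + 5 = -2401, attained at (3, 4).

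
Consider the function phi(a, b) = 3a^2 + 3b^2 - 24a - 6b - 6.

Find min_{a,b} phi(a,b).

-57

phi(a,b) separates as P(a) + Q(b) − 6, so its minimum is min P + min Q − 6.
P'(a) = 6a - 24 vanishes at a ∈ {4}; Q'(b) = 6b - 6 vanishes at b ∈ {1}.
Local minima of P (where P''>0): P(4)=-48. Local minima of Q: Q(1)=-3.
So the global minimum of phi is P(4) + Q(1) − 6 = -48 − 3 − 6 = -57, attained at (4, 1).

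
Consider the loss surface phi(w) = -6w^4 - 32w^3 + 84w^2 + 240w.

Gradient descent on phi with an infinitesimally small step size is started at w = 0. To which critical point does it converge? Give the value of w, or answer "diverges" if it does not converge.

phi'(w) = -24(w - 2)(w + 1)(w + 5), so phi'(0) = 240.
Gradient descent moves in the -phi' direction, i.e. w is decreasing.
The nearest critical point in that direction is w = -1, where phi'' = 288 > 0 (a local minimum). The iterate converges there.

-1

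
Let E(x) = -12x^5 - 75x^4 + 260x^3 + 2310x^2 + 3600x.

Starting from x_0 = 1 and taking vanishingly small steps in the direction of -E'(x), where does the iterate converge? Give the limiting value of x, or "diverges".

-1

E'(x) = -60(x - 4)(x + 1)(x + 3)(x + 5), so E'(1) = 8640.
Gradient descent moves in the -E' direction, i.e. x is decreasing.
The nearest critical point in that direction is x = -1, where E'' = 2400 > 0 (a local minimum). The iterate converges there.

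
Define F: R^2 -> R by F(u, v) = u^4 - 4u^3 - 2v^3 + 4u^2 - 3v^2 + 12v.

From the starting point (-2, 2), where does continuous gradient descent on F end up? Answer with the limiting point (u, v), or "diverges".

diverges

F is separable, so gradient descent decouples: u follows -∂F/∂u, v follows -∂F/∂v.
∂F/∂u = 4u(u - 2)(u - 1); at u=-2 this is -96, so u increases.
∂F/∂v = -6(v - 1)(v + 2); at v=2 this is -24, so v increases.
The v-coordinate has no critical point in that direction and runs off to infinity.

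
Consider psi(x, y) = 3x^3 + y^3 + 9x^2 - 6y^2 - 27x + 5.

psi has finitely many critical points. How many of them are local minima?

1

psi separates as a function of x plus a function of y, so ∇psi=0 decouples.
∂psi/∂x = 9(x - 1)(x + 3) = 0 at x ∈ {-3, 1}; ∂psi/∂y = 3y(y - 4) = 0 at y ∈ {0, 4}.
The Hessian is diagonal: diag(psi_xx, psi_yy). Second derivatives: psi_xx(-3)=-36, psi_xx(1)=36; psi_yy(0)=-12, psi_yy(4)=12.
Local minima occur where both diagonal entries positive: (1, 4). Count: 1.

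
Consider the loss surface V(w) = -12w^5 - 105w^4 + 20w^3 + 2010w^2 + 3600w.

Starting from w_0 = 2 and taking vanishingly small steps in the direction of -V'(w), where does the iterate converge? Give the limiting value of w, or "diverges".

V'(w) = -60(w - 3)(w + 1)(w + 4)(w + 5), so V'(2) = 7560.
Gradient descent moves in the -V' direction, i.e. w is decreasing.
The nearest critical point in that direction is w = -1, where V'' = 2880 > 0 (a local minimum). The iterate converges there.

-1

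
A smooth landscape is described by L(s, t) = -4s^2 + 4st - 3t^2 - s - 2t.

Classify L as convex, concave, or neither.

concave

L is quadratic, so its Hessian is the constant matrix H = [[-8, 4], [4, -6]].
det(H) = 32, tr(H) = -14.
det(H) > 0 and tr(H) < 0, so H is negative definite everywhere: concave.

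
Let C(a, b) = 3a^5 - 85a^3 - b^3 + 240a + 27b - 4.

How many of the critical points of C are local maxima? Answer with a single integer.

C separates as a function of a plus a function of b, so ∇C=0 decouples.
∂C/∂a = 15(a - 4)(a - 1)(a + 1)(a + 4) = 0 at a ∈ {-4, -1, 1, 4}; ∂C/∂b = -3(b - 3)(b + 3) = 0 at b ∈ {-3, 3}.
The Hessian is diagonal: diag(C_aa, C_bb). Second derivatives: C_aa(-4)=-1800, C_aa(-1)=450, C_aa(1)=-450, C_aa(4)=1800; C_bb(-3)=18, C_bb(3)=-18.
Local maxima occur where both diagonal entries negative: (-4, 3), (1, 3). Count: 2.

2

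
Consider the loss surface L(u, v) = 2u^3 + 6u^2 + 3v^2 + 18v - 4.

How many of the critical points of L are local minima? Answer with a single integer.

L separates as a function of u plus a function of v, so ∇L=0 decouples.
∂L/∂u = 6u(u + 2) = 0 at u ∈ {-2, 0}; ∂L/∂v = 6(v + 3) = 0 at v ∈ {-3}.
The Hessian is diagonal: diag(L_uu, L_vv). Second derivatives: L_uu(-2)=-12, L_uu(0)=12; L_vv(-3)=6.
Local minima occur where both diagonal entries positive: (0, -3). Count: 1.

1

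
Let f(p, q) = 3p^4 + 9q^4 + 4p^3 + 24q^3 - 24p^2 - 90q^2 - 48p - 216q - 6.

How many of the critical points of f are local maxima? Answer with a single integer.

f separates as a function of p plus a function of q, so ∇f=0 decouples.
∂f/∂p = 12(p - 2)(p + 1)(p + 2) = 0 at p ∈ {-2, -1, 2}; ∂f/∂q = 36(q - 2)(q + 1)(q + 3) = 0 at q ∈ {-3, -1, 2}.
The Hessian is diagonal: diag(f_pp, f_qq). Second derivatives: f_pp(-2)=48, f_pp(-1)=-36, f_pp(2)=144; f_qq(-3)=360, f_qq(-1)=-216, f_qq(2)=540.
Local maxima occur where both diagonal entries negative: (-1, -1). Count: 1.

1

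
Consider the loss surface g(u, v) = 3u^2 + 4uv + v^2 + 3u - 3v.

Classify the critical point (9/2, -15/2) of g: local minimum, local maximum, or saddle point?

saddle point

The Hessian of g is constant: H = [[6, 4], [4, 2]].
det(H) = 6·2 − 4² = -4.
Since det(H) < 0, H is indefinite and the critical point is a saddle point.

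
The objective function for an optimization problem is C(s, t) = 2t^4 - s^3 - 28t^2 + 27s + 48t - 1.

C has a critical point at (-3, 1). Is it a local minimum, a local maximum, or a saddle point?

The mixed partial ∂²C/∂s∂t is 0, so the Hessian at any point is diag(C_ss, C_tt) = diag(-6s, 8(3t^2 - 7)).
At (-3, 1): H = diag(18, -32).
The eigenvalues have opposite signs, so H is indefinite: a saddle point.

saddle point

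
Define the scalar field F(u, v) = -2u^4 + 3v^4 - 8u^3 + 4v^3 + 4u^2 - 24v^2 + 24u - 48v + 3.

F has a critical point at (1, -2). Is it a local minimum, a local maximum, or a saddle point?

The mixed partial ∂²F/∂u∂v is 0, so the Hessian at any point is diag(F_uu, F_vv) = diag(8(-3u^2 - 6u + 1), 12(3v^2 + 2v - 4)).
At (1, -2): H = diag(-64, 48).
The eigenvalues have opposite signs, so H is indefinite: a saddle point.

saddle point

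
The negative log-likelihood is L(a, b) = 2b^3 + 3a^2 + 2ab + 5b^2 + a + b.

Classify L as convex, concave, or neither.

neither

The term 2b^3 is cubic, so the Hessian is not constant.
∂²L/∂b² = 12b + 10, which takes both signs as b varies (negative for sufficiently negative b). A diagonal entry of the Hessian changing sign means the Hessian is neither positive- nor negative-semidefinite on all of R^2.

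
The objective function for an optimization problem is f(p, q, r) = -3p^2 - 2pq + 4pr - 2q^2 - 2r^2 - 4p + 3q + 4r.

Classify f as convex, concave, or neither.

concave

f is quadratic, so its Hessian is the constant matrix H = [[-6, -2, 4], [-2, -4, 0], [4, 0, -4]].
Leading principal minors: -6, 20, -16.
Signs alternate −, +, − ⇒ H ≺ 0 ⇒ concave.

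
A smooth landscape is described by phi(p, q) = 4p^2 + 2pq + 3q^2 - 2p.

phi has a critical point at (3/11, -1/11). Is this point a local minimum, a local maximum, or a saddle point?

local minimum

The Hessian of phi is constant: H = [[8, 2], [2, 6]].
det(H) = 8·6 − 2² = 44.
det(H) > 0 and tr(H) = 14 > 0, so H is positive definite and the point is a local minimum.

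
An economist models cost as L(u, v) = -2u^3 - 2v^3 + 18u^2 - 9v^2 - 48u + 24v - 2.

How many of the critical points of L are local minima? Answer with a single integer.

L separates as a function of u plus a function of v, so ∇L=0 decouples.
∂L/∂u = -6(u - 4)(u - 2) = 0 at u ∈ {2, 4}; ∂L/∂v = -6(v - 1)(v + 4) = 0 at v ∈ {-4, 1}.
The Hessian is diagonal: diag(L_uu, L_vv). Second derivatives: L_uu(2)=12, L_uu(4)=-12; L_vv(-4)=30, L_vv(1)=-30.
Local minima occur where both diagonal entries positive: (2, -4). Count: 1.

1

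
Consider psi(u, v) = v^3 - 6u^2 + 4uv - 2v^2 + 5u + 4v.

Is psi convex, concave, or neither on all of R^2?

neither

The term v^3 is cubic, so the Hessian is not constant.
∂²psi/∂v² = 6v - 4, which takes both signs as v varies (negative for sufficiently negative v). A diagonal entry of the Hessian changing sign means the Hessian is neither positive- nor negative-semidefinite on all of R^2.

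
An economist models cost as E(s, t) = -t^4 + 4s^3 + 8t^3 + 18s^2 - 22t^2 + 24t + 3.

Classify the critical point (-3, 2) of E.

saddle point

The mixed partial ∂²E/∂s∂t is 0, so the Hessian at any point is diag(E_ss, E_tt) = diag(12(2s + 3), 4(-3t^2 + 12t - 11)).
At (-3, 2): H = diag(-36, 4).
The eigenvalues have opposite signs, so H is indefinite: a saddle point.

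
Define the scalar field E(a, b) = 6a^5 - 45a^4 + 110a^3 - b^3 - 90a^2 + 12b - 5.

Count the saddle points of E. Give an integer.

E separates as a function of a plus a function of b, so ∇E=0 decouples.
∂E/∂a = 30a(a - 3)(a - 2)(a - 1) = 0 at a ∈ {0, 1, 2, 3}; ∂E/∂b = -3(b - 2)(b + 2) = 0 at b ∈ {-2, 2}.
The Hessian is diagonal: diag(E_aa, E_bb). Second derivatives: E_aa(0)=-180, E_aa(1)=60, E_aa(2)=-60, E_aa(3)=180; E_bb(-2)=12, E_bb(2)=-12.
Saddle points occur where the two diagonal entries have opposite signs: (0, -2), (1, 2), (2, -2), (3, 2). Count: 4.

4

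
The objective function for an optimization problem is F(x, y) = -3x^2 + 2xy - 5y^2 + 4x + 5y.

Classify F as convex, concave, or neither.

concave

F is quadratic, so its Hessian is the constant matrix H = [[-6, 2], [2, -10]].
det(H) = 56, tr(H) = -16.
det(H) > 0 and tr(H) < 0, so H is negative definite everywhere: concave.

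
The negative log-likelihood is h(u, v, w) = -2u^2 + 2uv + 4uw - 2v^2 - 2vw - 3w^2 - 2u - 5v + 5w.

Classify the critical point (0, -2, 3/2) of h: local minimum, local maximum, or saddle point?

local maximum

The Hessian is constant: H = [[-4, 2, 4], [2, -4, -2], [4, -2, -6]].
Leading principal minors: Δ₁ = -4, Δ₂ = 12, Δ₃ = -24.
The minors alternate sign starting negative (−, +, −), so H is negative definite: a local maximum.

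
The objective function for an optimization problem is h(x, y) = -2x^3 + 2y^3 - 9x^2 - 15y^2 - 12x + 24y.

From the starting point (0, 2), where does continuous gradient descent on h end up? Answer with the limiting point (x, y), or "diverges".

h is separable, so gradient descent decouples: x follows -∂h/∂x, y follows -∂h/∂y.
∂h/∂x = -6(x + 1)(x + 2); at x=0 this is -12, so x increases.
∂h/∂y = 6(y - 4)(y - 1); at y=2 this is -12, so y increases.
The x-coordinate has no critical point in that direction and runs off to infinity.

diverges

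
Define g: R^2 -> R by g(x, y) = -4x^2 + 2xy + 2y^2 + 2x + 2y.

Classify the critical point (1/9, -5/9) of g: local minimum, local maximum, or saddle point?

The Hessian of g is constant: H = [[-8, 2], [2, 4]].
det(H) = (-8)·4 − 2² = -36.
Since det(H) < 0, H is indefinite and the critical point is a saddle point.

saddle point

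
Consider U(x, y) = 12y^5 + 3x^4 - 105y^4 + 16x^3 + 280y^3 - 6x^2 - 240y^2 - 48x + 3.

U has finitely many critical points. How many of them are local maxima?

2

U separates as a function of x plus a function of y, so ∇U=0 decouples.
∂U/∂x = 12(x - 1)(x + 1)(x + 4) = 0 at x ∈ {-4, -1, 1}; ∂U/∂y = 60y(y - 4)(y - 2)(y - 1) = 0 at y ∈ {0, 1, 2, 4}.
The Hessian is diagonal: diag(U_xx, U_yy). Second derivatives: U_xx(-4)=180, U_xx(-1)=-72, U_xx(1)=120; U_yy(0)=-480, U_yy(1)=180, U_yy(2)=-240, U_yy(4)=1440.
Local maxima occur where both diagonal entries negative: (-1, 0), (-1, 2). Count: 2.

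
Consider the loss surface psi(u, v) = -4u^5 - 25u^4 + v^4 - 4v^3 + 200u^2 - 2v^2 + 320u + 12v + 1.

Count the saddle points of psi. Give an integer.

psi separates as a function of u plus a function of v, so ∇psi=0 decouples.
∂psi/∂u = -20(u - 2)(u + 1)(u + 2)(u + 4) = 0 at u ∈ {-4, -2, -1, 2}; ∂psi/∂v = 4(v - 3)(v - 1)(v + 1) = 0 at v ∈ {-1, 1, 3}.
The Hessian is diagonal: diag(psi_uu, psi_vv). Second derivatives: psi_uu(-4)=720, psi_uu(-2)=-160, psi_uu(-1)=180, psi_uu(2)=-1440; psi_vv(-1)=32, psi_vv(1)=-16, psi_vv(3)=32.
Saddle points occur where the two diagonal entries have opposite signs: (-4, 1), (-2, -1), (-2, 3), (-1, 1), (2, -1), (2, 3). Count: 6.

6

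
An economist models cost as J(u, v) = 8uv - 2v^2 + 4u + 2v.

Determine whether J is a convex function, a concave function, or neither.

J is quadratic, so its Hessian is the constant matrix H = [[0, 8], [8, -4]].
det(H) = -64, tr(H) = -4.
det(H) < 0, so H is indefinite: neither convex nor concave.

neither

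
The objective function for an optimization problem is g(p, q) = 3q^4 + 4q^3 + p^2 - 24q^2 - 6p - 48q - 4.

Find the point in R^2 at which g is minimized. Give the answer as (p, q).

(3, 2)

g(p,q) separates as A(p) + B(q) − 4, so its minimum is min A + min B − 4.
A'(p) = 2p - 6 vanishes at p ∈ {3}; B'(q) = 12(q - 2)(q + 1)(q + 2) vanishes at q ∈ {-2, -1, 2}.
Local minima of A (where A''>0): A(3)=-9. Local minima of B: B(-2)=16, B(2)=-112.
So the global minimum of g is A(3) + B(2) − 4 = -9 − 112 − 4 = -125, attained at (3, 2).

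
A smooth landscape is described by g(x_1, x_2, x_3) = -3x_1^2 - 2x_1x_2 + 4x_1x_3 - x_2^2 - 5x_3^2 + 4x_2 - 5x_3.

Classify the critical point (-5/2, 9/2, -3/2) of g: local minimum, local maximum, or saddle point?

The Hessian is constant: H = [[-6, -2, 4], [-2, -2, 0], [4, 0, -10]].
Leading principal minors: Δ₁ = -6, Δ₂ = 8, Δ₃ = -48.
The minors alternate sign starting negative (−, +, −), so H is negative definite: a local maximum.

local maximum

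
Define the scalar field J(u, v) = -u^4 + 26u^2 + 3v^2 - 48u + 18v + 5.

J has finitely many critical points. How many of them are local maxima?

J separates as a function of u plus a function of v, so ∇J=0 decouples.
∂J/∂u = -4(u - 3)(u - 1)(u + 4) = 0 at u ∈ {-4, 1, 3}; ∂J/∂v = 6(v + 3) = 0 at v ∈ {-3}.
The Hessian is diagonal: diag(J_uu, J_vv). Second derivatives: J_uu(-4)=-140, J_uu(1)=40, J_uu(3)=-56; J_vv(-3)=6.
Local maxima occur where both diagonal entries negative: none. Count: 0.

0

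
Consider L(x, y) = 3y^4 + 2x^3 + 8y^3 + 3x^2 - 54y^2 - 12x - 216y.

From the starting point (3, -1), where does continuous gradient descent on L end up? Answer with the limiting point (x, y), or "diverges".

(1, 3)

L is separable, so gradient descent decouples: x follows -∂L/∂x, y follows -∂L/∂y.
∂L/∂x = 6(x - 1)(x + 2); at x=3 this is 60, so x decreases.
∂L/∂y = 12(y - 3)(y + 2)(y + 3); at y=-1 this is -96, so y increases.
x converges to its nearest critical value 1 (a local min of the x-part); y converges to 3. The iterate converges to (1, 3).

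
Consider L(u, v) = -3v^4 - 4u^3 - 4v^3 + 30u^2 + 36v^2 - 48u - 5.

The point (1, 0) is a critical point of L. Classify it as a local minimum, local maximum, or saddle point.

local minimum

The mixed partial ∂²L/∂u∂v is 0, so the Hessian at any point is diag(L_uu, L_vv) = diag(12(-2u + 5), 12(-3v^2 - 2v + 6)).
At (1, 0): H = diag(36, 72).
Both eigenvalues are positive, so H is positive definite: a local minimum.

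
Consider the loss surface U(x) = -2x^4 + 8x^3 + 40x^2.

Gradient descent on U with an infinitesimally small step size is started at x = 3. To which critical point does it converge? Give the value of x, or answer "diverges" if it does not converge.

0

U'(x) = -8x(x - 5)(x + 2), so U'(3) = 240.
Gradient descent moves in the -U' direction, i.e. x is decreasing.
The nearest critical point in that direction is x = 0, where U'' = 80 > 0 (a local minimum). The iterate converges there.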